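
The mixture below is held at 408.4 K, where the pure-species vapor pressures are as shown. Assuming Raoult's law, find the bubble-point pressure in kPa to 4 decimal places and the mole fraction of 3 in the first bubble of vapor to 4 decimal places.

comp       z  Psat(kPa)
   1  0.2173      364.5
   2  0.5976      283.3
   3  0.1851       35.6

Pbub = 255.0955 kPa, y_3 = 0.0258

At the bubble point ψ → 0, so ΣzᵢKᵢ = 1 with Kᵢ = Pᵢˢᵃᵗ/P ⇒ P = ΣzᵢPᵢˢᵃᵗ.
P = 0.2173·364.5 + 0.5976·283.3 + 0.1851·35.6 = 255.0955 kPa
yᵢ = zᵢPᵢˢᵃᵗ/P ⇒ y_3 = 0.1851·35.6/255.0955 = 0.0258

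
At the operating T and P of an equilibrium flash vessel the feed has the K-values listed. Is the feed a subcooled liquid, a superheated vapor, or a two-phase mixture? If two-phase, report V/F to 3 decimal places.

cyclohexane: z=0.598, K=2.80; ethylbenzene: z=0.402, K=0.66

ΣzᵢKᵢ = 1.940; Σzᵢ/Kᵢ = 0.823.
Since Σzᵢ/Kᵢ < 1 the mixture is above its dew point — single vapor phase.

superheated vapor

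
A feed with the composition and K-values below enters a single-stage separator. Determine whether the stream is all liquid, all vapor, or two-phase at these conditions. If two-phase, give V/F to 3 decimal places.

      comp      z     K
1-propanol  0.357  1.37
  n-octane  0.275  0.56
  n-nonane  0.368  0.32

all liquid

ΣzᵢKᵢ = 0.761; Σzᵢ/Kᵢ = 1.902.
Since ΣzᵢKᵢ < 1 the mixture is below its bubble point — single liquid phase.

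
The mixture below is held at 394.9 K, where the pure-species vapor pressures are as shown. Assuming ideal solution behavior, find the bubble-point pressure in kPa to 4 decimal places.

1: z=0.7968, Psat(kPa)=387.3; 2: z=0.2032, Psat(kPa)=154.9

Pbub = 340.0763 kPa

At the bubble point ψ → 0, so ΣzᵢKᵢ = 1 with Kᵢ = Pᵢˢᵃᵗ/P ⇒ P = ΣzᵢPᵢˢᵃᵗ.
P = 0.7968·387.3 + 0.2032·154.9 = 340.0763 kPa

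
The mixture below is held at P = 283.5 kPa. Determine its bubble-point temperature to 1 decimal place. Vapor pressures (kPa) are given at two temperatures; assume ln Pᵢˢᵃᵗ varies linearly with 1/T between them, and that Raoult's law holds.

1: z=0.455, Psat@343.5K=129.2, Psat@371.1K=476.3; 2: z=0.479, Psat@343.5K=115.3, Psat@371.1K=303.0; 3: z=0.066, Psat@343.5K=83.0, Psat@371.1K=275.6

Bubble-point temperature: ΣzᵢPᵢˢᵃᵗ(T) = P. Interpolate ln Pᵢˢᵃᵗ = aᵢ + bᵢ/T.
  T = 343.5 K: ΣzᵢPᵢˢᵃᵗ = 119.49 kPa
  T = 371.1 K: ΣzᵢPᵢˢᵃᵗ = 380.04 kPa
  T = 357.3 K: ΣzᵢPᵢˢᵃᵗ = 217.18 kPa
  T = 364.2 K: ΣzᵢPᵢˢᵃᵗ = 288.60 kPa
  T = 360.8 K: ΣzᵢPᵢˢᵃᵗ = 251.17 kPa
  T = 362.5 K: ΣzᵢPᵢˢᵃᵗ = 269.31 kPa
Interpolating between 362.5 K and 364.2 K gives T ≈ 363.8 K.

T = 363.8 K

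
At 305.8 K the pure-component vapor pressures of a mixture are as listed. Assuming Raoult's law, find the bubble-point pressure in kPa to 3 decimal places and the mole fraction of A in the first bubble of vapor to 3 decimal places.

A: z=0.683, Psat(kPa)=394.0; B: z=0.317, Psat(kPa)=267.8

At the bubble point ψ → 0, so ΣzᵢKᵢ = 1 with Kᵢ = Pᵢˢᵃᵗ/P ⇒ P = ΣzᵢPᵢˢᵃᵗ.
P = 0.683·394.0 + 0.317·267.8 = 353.995 kPa
yᵢ = zᵢPᵢˢᵃᵗ/P ⇒ y_A = 0.683·394.0/353.995 = 0.760

Pbub = 353.995 kPa, y_A = 0.760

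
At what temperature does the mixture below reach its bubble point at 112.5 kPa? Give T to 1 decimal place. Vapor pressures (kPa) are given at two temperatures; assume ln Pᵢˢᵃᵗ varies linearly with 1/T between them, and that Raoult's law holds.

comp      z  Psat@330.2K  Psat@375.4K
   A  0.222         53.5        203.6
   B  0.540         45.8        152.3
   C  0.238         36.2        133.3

Bubble-point temperature: ΣzᵢPᵢˢᵃᵗ(T) = P. Interpolate ln Pᵢˢᵃᵗ = aᵢ + bᵢ/T.
  T = 330.2 K: ΣzᵢPᵢˢᵃᵗ = 45.22 kPa
  T = 375.4 K: ΣzᵢPᵢˢᵃᵗ = 159.17 kPa
  T = 352.8 K: ΣzᵢPᵢˢᵃᵗ = 88.29 kPa
  T = 364.1 K: ΣzᵢPᵢˢᵃᵗ = 119.62 kPa
  T = 358.5 K: ΣzᵢPᵢˢᵃᵗ = 103.15 kPa
  T = 361.3 K: ΣzᵢPᵢˢᵃᵗ = 111.14 kPa
  T = 362.7 K: ΣzᵢPᵢˢᵃᵗ = 115.32 kPa
Interpolating between 361.3 K and 362.7 K gives T ≈ 361.8 K.

T = 361.8 K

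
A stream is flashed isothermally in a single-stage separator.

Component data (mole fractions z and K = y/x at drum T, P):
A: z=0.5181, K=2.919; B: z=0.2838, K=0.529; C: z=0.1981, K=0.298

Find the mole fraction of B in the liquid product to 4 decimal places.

Let ψ = V/F and solve Σ zᵢ(Kᵢ−1)/(1+ψ(Kᵢ−1)) = 0.
g(0) = ΣzᵢKᵢ − 1 = 0.7215 and g(1) = 1 − Σzᵢ/Kᵢ = -0.3787, so a root lies in (0, 1).
Newton iteration, ψ⁰ = 0.5:
  ψ = 0.5000: g = 0.11827, g' = -0.8364 → ψ = 0.6414
  ψ = 0.6414: g = 0.00118, g' = -0.8357 → ψ = 0.6428
Converged at ψ = 0.6428.
Compositions from xᵢ = zᵢ/(1+ψ(Kᵢ−1)), yᵢ = Kᵢxᵢ:
  A: x = 0.2320, y = 0.6771
  B: x = 0.4070, y = 0.2153
  C: x = 0.3610, y = 0.1076

x_B = 0.4070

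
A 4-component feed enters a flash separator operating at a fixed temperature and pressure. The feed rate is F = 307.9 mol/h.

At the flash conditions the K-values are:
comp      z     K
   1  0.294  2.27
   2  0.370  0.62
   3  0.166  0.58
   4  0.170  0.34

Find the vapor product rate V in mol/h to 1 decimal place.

V = 26.5 mol/h

Material balance + equilibrium reduce to Σ zᵢ(Kᵢ−1)/(1+V/F(Kᵢ−1)) = 0.
Feasibility: ΣzᵢKᵢ = 1.051, Σzᵢ/Kᵢ = 1.512 — both > 1, two phases present.
Newton iteration, V/F⁰ = 0.34:
  V/F = 0.340: g = -0.1267, g' = -0.465 → V/F = 0.067
  V/F = 0.067: g = 0.0105, g' = -0.571 → V/F = 0.086
Converged at V/F = 0.086.
Then V = V/F·F = 0.0860·307.9 = 26.5 mol/h and L = F − V = 281.4 mol/h.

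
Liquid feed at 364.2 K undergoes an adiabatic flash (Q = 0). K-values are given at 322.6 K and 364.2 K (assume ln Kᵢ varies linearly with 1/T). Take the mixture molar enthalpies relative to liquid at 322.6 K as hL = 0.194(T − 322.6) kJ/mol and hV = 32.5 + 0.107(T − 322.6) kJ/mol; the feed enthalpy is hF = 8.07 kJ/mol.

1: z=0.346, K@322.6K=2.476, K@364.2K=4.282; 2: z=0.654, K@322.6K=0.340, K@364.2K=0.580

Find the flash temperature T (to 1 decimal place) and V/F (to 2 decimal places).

T = 331.3 K, V/F = 0.20

Adiabatic flash: solve Rachford–Rice at each trial T, then check hF = ψ·hV(T) + (1−ψ)·hL(T).
  T = 322.6 K: K = (2.476, 0.340), RR gives ψ = 0.081, H_out = 2.637 kJ/mol
  T = 364.2 K: K = (4.282, 0.580), RR gives ψ = 0.625, H_out = 26.108 kJ/mol
  T = 343.4 K: K = (3.311, 0.451), RR gives ψ = 0.348, H_out = 14.702 kJ/mol
  T = 333.0 K: K = (2.876, 0.393), RR gives ψ = 0.222, H_out = 9.027 kJ/mol
  T = 327.8 K: K = (2.672, 0.366), RR gives ψ = 0.155, H_out = 5.966 kJ/mol
  T = 330.4 K: K = (2.773, 0.380), RR gives ψ = 0.189, H_out = 7.523 kJ/mol
  T = 331.7 K: K = (2.824, 0.387), RR gives ψ = 0.205, H_out = 8.281 kJ/mol
Linear interpolation between T = 330.4 (H_out = 7.523) and T = 331.7 (H_out = 8.281) on hF = 8.07 gives T ≈ 331.3 K, at which ψ = 0.20.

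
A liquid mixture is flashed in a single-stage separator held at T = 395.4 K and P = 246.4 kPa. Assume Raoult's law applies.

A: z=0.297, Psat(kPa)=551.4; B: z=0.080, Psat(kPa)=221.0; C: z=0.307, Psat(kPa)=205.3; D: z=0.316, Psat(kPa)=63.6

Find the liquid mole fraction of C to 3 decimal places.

x_C = 0.313

Raoult's law: Kᵢ = Pᵢˢᵃᵗ/P = Pᵢˢᵃᵗ/246.4.
  K_A = 551.4/246.4 = 2.23782, K_B = 221.0/246.4 = 0.89692, K_C = 205.3/246.4 = 0.83320, K_D = 63.6/246.4 = 0.25812
Rachford–Rice: g(β) = Σ zᵢ(Kᵢ−1)/(1+β(Kᵢ−1)) = 0.
g(0) = ΣzᵢKᵢ − 1 = 0.074 and g(1) = 1 − Σzᵢ/Kᵢ = -0.815, so a root lies in (0, 1).
Newton iteration, β⁰ = 0.64:
  β = 0.640: g = -0.3074, g' = -0.784 → β = 0.248
  β = 0.248: g = -0.0678, g' = -0.538 → β = 0.122
  β = 0.122: g = 0.0011, g' = -0.564 → β = 0.124
Converged at β = 0.124.
Compositions from xᵢ = zᵢ/(1+β(Kᵢ−1)), yᵢ = Kᵢxᵢ:
  A: x = 0.258, y = 0.576
  B: x = 0.081, y = 0.073
  C: x = 0.313, y = 0.261
  D: x = 0.348, y = 0.090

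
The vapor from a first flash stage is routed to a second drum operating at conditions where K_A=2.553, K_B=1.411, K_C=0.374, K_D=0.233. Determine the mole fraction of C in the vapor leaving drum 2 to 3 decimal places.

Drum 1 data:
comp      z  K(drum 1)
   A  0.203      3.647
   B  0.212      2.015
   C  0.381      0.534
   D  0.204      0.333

y_C (drum 2) = 0.150

Drum 1:
Material balance + equilibrium reduce to Σ zᵢ(Kᵢ−1)/(1+ψ₁(Kᵢ−1)) = 0.
Check two-phase: ΣzᵢKᵢ = 1.439 > 1 and Σzᵢ/Kᵢ = 1.487 > 1, so g(0) = 0.439 > 0 and g(1) = -0.487 < 0.
Newton–Raphson from ψ₁ = 0.39:
  ψ₁ = 0.390: g = 0.0177, g' = -0.746 → ψ₁ = 0.414
Converged at ψ₁ = 0.414.
Drum-1 compositions:
  A: x = 0.097, y = 0.353
  B: x = 0.149, y = 0.301
  C: x = 0.472, y = 0.252
  D: x = 0.282, y = 0.094
Drum-2 feed = drum-1 vapor: z₂ = (0.3533, 0.3008, 0.2521, 0.0938).
Drum 2:
Rachford–Rice: g(ψ₂) = Σ zᵢ(Kᵢ−1)/(1+ψ₂(Kᵢ−1)) = 0.
Feasibility: ΣzᵢKᵢ = 1.443, Σzᵢ/Kᵢ = 1.428 — both > 1, two phases present.
Newton iteration, ψ₂⁰ = 0.5:
  ψ₂ = 0.500: g = 0.0650, g' = -0.659 → ψ₂ = 0.598
  ψ₂ = 0.598: g = -0.0018, g' = -0.703 → ψ₂ = 0.596
Converged at ψ₂ = 0.596.
  A: x = 0.183, y = 0.468
  B: x = 0.242, y = 0.341
  C: x = 0.402, y = 0.150
  D: x = 0.173, y = 0.040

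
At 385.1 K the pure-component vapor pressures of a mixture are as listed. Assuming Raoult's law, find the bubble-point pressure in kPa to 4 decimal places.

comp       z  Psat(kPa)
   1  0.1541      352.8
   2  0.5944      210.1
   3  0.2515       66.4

At the bubble point ψ → 0, so ΣzᵢKᵢ = 1 with Kᵢ = Pᵢˢᵃᵗ/P ⇒ P = ΣzᵢPᵢˢᵃᵗ.
P = 0.1541·352.8 + 0.5944·210.1 + 0.2515·66.4 = 195.9495 kPa

Pbub = 195.9495 kPa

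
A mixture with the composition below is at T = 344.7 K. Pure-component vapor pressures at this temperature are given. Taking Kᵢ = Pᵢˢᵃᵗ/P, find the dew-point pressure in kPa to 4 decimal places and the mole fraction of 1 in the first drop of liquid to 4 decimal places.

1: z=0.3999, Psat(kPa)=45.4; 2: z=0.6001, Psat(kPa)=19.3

At the dew point ψ → 1, so Σzᵢ/Kᵢ = 1 with Kᵢ = Pᵢˢᵃᵗ/P ⇒ 1/P = Σzᵢ/Pᵢˢᵃᵗ.
1/P = 0.3999/45.4 + 0.6001/19.3 = 0.0399016 ⇒ P = 25.0616 kPa
xᵢ = zᵢP/Pᵢˢᵃᵗ ⇒ x_1 = 0.3999·25.0616/45.4 = 0.2208

Pdew = 25.0616 kPa, x_1 = 0.2208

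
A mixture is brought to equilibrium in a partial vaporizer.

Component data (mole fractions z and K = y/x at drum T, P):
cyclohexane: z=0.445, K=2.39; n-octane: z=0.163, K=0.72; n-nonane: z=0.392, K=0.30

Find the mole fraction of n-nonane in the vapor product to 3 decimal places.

y_n-nonane = 0.156

Newton iteration, β⁰ = 0.5:
  β = 0.500: g = -0.1103, g' = -0.771 → β = 0.357
  β = 0.357: g = -0.0031, g' = -0.741 → β = 0.353
Converged at β = 0.353.
Compositions from xᵢ = zᵢ/(1+β(Kᵢ−1)), yᵢ = Kᵢxᵢ:
  cyclohexane: x = 0.299, y = 0.714
  n-octane: x = 0.181, y = 0.130
  n-nonane: x = 0.521, y = 0.156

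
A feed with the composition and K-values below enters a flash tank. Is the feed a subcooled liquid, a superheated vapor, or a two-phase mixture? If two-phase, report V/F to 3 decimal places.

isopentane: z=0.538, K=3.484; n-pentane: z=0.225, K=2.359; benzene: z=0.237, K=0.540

superheated vapor

ΣzᵢKᵢ = 2.533; Σzᵢ/Kᵢ = 0.689.
Since Σzᵢ/Kᵢ < 1 the mixture is above its dew point — single vapor phase.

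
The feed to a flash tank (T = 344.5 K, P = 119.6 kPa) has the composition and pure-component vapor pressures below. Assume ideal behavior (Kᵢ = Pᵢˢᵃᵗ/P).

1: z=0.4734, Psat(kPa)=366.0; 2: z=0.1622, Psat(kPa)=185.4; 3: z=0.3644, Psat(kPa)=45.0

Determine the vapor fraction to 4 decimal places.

Raoult's law: Kᵢ = Pᵢˢᵃᵗ/P = Pᵢˢᵃᵗ/119.6.
  K_1 = 366.0/119.6 = 3.060201, K_2 = 185.4/119.6 = 1.550167, K_3 = 45.0/119.6 = 0.376254
Rachford–Rice: g(ψ) = Σ zᵢ(Kᵢ−1)/(1+ψ(Kᵢ−1)) = 0.
Check two-phase: ΣzᵢKᵢ = 1.8372 > 1 and Σzᵢ/Kᵢ = 1.2278 > 1, so g(0) = 0.8372 > 0 and g(1) = -0.2278 < 0.
Newton–Raphson from ψ = 0.46:
  ψ = 0.4600: g = 0.25321, g' = -0.8398 → ψ = 0.7615
  ψ = 0.7615: g = 0.00961, g' = -0.8432 → ψ = 0.7729
Converged at ψ = 0.7729.

ψ = 0.7729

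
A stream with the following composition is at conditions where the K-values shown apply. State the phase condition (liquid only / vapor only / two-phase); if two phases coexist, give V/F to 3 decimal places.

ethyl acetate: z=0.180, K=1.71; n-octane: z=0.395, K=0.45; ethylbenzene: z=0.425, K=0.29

liquid only

ΣzᵢKᵢ = 0.609; Σzᵢ/Kᵢ = 2.449.
Since ΣzᵢKᵢ < 1 the mixture is below its bubble point — single liquid phase.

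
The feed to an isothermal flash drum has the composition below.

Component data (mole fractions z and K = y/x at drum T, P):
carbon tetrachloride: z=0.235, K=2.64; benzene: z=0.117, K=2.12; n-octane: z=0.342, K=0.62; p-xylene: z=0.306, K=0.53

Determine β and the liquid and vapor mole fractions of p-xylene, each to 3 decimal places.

β = 0.385, x_p-xylene = 0.374, y_p-xylene = 0.198

Let β = V/F and solve Σ zᵢ(Kᵢ−1)/(1+β(Kᵢ−1)) = 0.
Feasibility: ΣzᵢKᵢ = 1.243, Σzᵢ/Kᵢ = 1.273 — both > 1, two phases present.
Iterate (Newton) starting at β = 0.59:
  β = 0.590: g = -0.0917, g' = -0.428 → β = 0.376
  β = 0.376: g = 0.0045, g' = -0.482 → β = 0.385
Converged at β = 0.385.
Compositions from xᵢ = zᵢ/(1+β(Kᵢ−1)), yᵢ = Kᵢxᵢ:
  carbon tetrachloride: x = 0.144, y = 0.380
  benzene: x = 0.082, y = 0.173
  n-octane: x = 0.401, y = 0.248
  p-xylene: x = 0.374, y = 0.198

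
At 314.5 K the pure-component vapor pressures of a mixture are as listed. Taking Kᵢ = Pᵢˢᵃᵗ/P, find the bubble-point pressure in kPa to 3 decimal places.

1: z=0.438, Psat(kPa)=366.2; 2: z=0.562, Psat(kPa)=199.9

At the bubble point ψ → 0, so ΣzᵢKᵢ = 1 with Kᵢ = Pᵢˢᵃᵗ/P ⇒ P = ΣzᵢPᵢˢᵃᵗ.
P = 0.438·366.2 + 0.562·199.9 = 272.739 kPa

Pbub = 272.739 kPa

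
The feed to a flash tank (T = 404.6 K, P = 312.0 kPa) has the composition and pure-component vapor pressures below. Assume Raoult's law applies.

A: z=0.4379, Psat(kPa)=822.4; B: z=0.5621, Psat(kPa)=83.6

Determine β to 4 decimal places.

β = 0.2546

Raoult's law: Kᵢ = Pᵢˢᵃᵗ/P = Pᵢˢᵃᵗ/312.0.
  K_A = 822.4/312.0 = 2.635897, K_B = 83.6/312.0 = 0.267949
Binary case is linear: z₁(K₁−1)(1+β(K₂−1)) + z₂(K₂−1)(1+β(K₁−1)) = 0
⇒ β = [z₁(K₁−1)+z₂(K₂−1)] / [−(K₁−1)(K₂−1)] = 0.30487/1.19756 = 0.2546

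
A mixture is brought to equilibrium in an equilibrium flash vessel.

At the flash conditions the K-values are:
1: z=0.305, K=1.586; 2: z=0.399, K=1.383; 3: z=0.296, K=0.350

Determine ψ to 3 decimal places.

Rachford–Rice: g(ψ) = Σ zᵢ(Kᵢ−1)/(1+ψ(Kᵢ−1)) = 0.
Feasibility: ΣzᵢKᵢ = 1.139, Σzᵢ/Kᵢ = 1.327 — both > 1, two phases present.
Newton–Raphson from ψ = 0.66:
  ψ = 0.660: g = -0.0861, g' = -0.475 → ψ = 0.479
  ψ = 0.479: g = -0.0107, g' = -0.369 → ψ = 0.450
Converged at ψ = 0.450.

ψ = 0.450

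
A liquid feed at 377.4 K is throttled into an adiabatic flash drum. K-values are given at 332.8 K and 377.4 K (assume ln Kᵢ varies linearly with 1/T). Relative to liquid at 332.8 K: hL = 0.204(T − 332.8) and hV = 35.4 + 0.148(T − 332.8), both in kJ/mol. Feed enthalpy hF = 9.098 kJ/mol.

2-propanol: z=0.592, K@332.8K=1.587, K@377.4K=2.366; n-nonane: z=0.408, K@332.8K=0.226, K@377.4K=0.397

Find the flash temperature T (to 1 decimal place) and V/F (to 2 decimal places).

Adiabatic flash: solve Rachford–Rice at each trial T, then check hF = ψ·hV(T) + (1−ψ)·hL(T).
  T = 332.8 K: K = (1.587, 0.226), RR gives ψ = 0.070, H_out = 2.471 kJ/mol
  T = 377.4 K: K = (2.366, 0.397), RR gives ψ = 0.683, H_out = 31.573 kJ/mol
  T = 355.1 K: K = (1.962, 0.305), RR gives ψ = 0.428, H_out = 19.153 kJ/mol
  T = 344.0 K: K = (1.772, 0.264), RR gives ψ = 0.276, H_out = 11.865 kJ/mol
  T = 338.4 K: K = (1.678, 0.245), RR gives ψ = 0.182, H_out = 7.532 kJ/mol
  T = 341.2 K: K = (1.725, 0.254), RR gives ψ = 0.231, H_out = 9.772 kJ/mol
  T = 339.8 K: K = (1.701, 0.249), RR gives ψ = 0.207, H_out = 8.673 kJ/mol
Linear interpolation between T = 339.8 (H_out = 8.673) and T = 341.2 (H_out = 9.772) on hF = 9.098 gives T ≈ 340.3 K, at which ψ = 0.22.

T = 340.3 K, V/F = 0.22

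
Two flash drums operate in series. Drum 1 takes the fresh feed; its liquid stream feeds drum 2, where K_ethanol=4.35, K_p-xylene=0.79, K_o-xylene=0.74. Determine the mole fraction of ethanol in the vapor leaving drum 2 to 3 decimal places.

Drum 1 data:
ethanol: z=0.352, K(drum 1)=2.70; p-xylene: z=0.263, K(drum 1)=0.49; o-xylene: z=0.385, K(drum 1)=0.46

y_ethanol (drum 2) = 0.291

Drum 1:
Rachford–Rice: g(ψ₁) = Σ zᵢ(Kᵢ−1)/(1+ψ₁(Kᵢ−1)) = 0.
g(0) = ΣzᵢKᵢ − 1 = 0.256 and g(1) = 1 − Σzᵢ/Kᵢ = -0.504, so a root lies in (0, 1).
Iterate (Newton) starting at ψ₁ = 0.5:
  ψ₁ = 0.500: g = -0.1414, g' = -0.631 → ψ₁ = 0.276
  ψ₁ = 0.276: g = 0.0069, g' = -0.719 → ψ₁ = 0.286
Converged at ψ₁ = 0.286.
Drum-1 compositions:
  ethanol: x = 0.237, y = 0.640
  p-xylene: x = 0.308, y = 0.151
  o-xylene: x = 0.455, y = 0.209
Drum-2 feed = drum-1 liquid: z₂ = (0.2369, 0.3078, 0.4552).
Drum 2:
Newton–Raphson from ψ₂ = 0.4:
  ψ₂ = 0.400: g = 0.1366, g' = -0.540 → ψ₂ = 0.653
  ψ₂ = 0.653: g = 0.0316, g' = -0.325 → ψ₂ = 0.750
  ψ₂ = 0.750: g = 0.0022, g' = -0.282 → ψ₂ = 0.758
Converged at ψ₂ = 0.758.
  ethanol: x = 0.067, y = 0.291
  p-xylene: x = 0.366, y = 0.289
  o-xylene: x = 0.567, y = 0.420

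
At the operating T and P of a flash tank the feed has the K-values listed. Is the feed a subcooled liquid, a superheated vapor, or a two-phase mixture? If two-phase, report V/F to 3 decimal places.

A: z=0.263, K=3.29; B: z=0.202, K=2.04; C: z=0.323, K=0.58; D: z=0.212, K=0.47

ΣzᵢKᵢ = 1.564; Σzᵢ/Kᵢ = 1.187.
Both exceed 1, so a two-phase solution exists.
Iterate (Newton) starting at ψ = 0.5:
  ψ = 0.500: g = 0.0944, g' = -0.596 → ψ = 0.658
  ψ = 0.658: g = 0.0048, g' = -0.546 → ψ = 0.667
Converged at ψ = 0.667.

two-phase, V/F = 0.667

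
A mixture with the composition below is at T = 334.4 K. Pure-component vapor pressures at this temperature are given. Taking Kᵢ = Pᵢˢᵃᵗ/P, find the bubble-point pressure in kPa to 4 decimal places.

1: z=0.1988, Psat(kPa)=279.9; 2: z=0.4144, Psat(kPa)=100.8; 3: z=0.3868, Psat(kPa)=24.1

At the bubble point ψ → 0, so ΣzᵢKᵢ = 1 with Kᵢ = Pᵢˢᵃᵗ/P ⇒ P = ΣzᵢPᵢˢᵃᵗ.
P = 0.1988·279.9 + 0.4144·100.8 + 0.3868·24.1 = 106.7375 kPa

Pbub = 106.7375 kPa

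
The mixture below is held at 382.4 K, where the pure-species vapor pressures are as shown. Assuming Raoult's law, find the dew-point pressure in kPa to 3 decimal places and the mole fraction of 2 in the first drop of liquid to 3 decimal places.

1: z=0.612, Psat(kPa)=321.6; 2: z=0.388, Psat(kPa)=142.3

At the dew point ψ → 1, so Σzᵢ/Kᵢ = 1 with Kᵢ = Pᵢˢᵃᵗ/P ⇒ 1/P = Σzᵢ/Pᵢˢᵃᵗ.
1/P = 0.612/321.6 + 0.388/142.3 = 0.004630 ⇒ P = 216.000 kPa
xᵢ = zᵢP/Pᵢˢᵃᵗ ⇒ x_2 = 0.388·216.000/142.3 = 0.589

Pdew = 216.000 kPa, x_2 = 0.589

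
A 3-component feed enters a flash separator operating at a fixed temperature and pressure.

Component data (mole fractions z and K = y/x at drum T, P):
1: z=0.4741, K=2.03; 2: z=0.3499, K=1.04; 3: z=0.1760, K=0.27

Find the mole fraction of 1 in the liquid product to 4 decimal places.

Material balance + equilibrium reduce to Σ zᵢ(Kᵢ−1)/(1+β(Kᵢ−1)) = 0.
Feasibility: ΣzᵢKᵢ = 1.3738, Σzᵢ/Kᵢ = 1.2218 — both > 1, two phases present.
Iterate (Newton) starting at β = 0.38:
  β = 0.3800: g = 0.18694, g' = -0.4400 → β = 0.8049
  β = 0.8049: g = -0.03098, g' = -0.7023 → β = 0.7608
  β = 0.7608: g = -0.00159, g' = -0.6331 → β = 0.7583
Converged at β = 0.7583.
Compositions from xᵢ = zᵢ/(1+β(Kᵢ−1)), yᵢ = Kᵢxᵢ:
  1: x = 0.2662, y = 0.5404
  2: x = 0.3396, y = 0.3532
  3: x = 0.3942, y = 0.1064

x_1 = 0.2662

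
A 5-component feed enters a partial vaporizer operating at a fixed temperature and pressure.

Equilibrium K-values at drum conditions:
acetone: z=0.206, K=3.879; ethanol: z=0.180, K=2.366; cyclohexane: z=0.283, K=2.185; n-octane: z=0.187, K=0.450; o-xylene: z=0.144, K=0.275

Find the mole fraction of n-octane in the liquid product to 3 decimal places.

x_n-octane = 0.347

Rachford–Rice: g(β) = Σ zᵢ(Kᵢ−1)/(1+β(Kᵢ−1)) = 0.
Check two-phase: ΣzᵢKᵢ = 1.967 > 1 and Σzᵢ/Kᵢ = 1.198 > 1, so g(0) = 0.967 > 0 and g(1) = -0.198 < 0.
Iterate (Newton) starting at β = 0.5:
  β = 0.500: g = 0.2942, g' = -0.856 → β = 0.844
  β = 0.844: g = -0.0058, g' = -1.016 → β = 0.838
Converged at β = 0.838.
Compositions from xᵢ = zᵢ/(1+β(Kᵢ−1)), yᵢ = Kᵢxᵢ:
  acetone: x = 0.060, y = 0.234
  ethanol: x = 0.084, y = 0.199
  cyclohexane: x = 0.142, y = 0.310
  n-octane: x = 0.347, y = 0.156
  o-xylene: x = 0.367, y = 0.101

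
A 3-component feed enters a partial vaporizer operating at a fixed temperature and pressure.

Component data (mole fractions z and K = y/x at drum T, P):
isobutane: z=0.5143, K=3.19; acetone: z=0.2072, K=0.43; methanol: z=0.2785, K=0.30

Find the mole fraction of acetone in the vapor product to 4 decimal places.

y_acetone = 0.1322

Material balance + equilibrium reduce to Σ zᵢ(Kᵢ−1)/(1+ψ(Kᵢ−1)) = 0.
g(0) = ΣzᵢKᵢ − 1 = 0.8133 and g(1) = 1 − Σzᵢ/Kᵢ = -0.5714, so a root lies in (0, 1).
Newton–Raphson from ψ = 0.4:
  ψ = 0.4000: g = 0.17663, g' = -1.0771 → ψ = 0.5640
  ψ = 0.5640: g = 0.00773, g' = -1.0125 → ψ = 0.5716
Converged at ψ = 0.5716.
Compositions from xᵢ = zᵢ/(1+ψ(Kᵢ−1)), yᵢ = Kᵢxᵢ:
  isobutane: x = 0.2284, y = 0.7286
  acetone: x = 0.3073, y = 0.1322
  methanol: x = 0.4643, y = 0.1393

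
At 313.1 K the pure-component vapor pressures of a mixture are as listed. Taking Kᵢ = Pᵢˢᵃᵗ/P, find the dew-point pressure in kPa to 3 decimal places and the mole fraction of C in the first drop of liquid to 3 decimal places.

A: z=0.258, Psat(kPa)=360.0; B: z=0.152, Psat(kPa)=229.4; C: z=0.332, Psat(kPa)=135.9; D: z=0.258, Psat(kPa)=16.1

At the dew point ψ → 1, so Σzᵢ/Kᵢ = 1 with Kᵢ = Pᵢˢᵃᵗ/P ⇒ 1/P = Σzᵢ/Pᵢˢᵃᵗ.
1/P = 0.258/360.0 + 0.152/229.4 + 0.332/135.9 + 0.258/16.1 = 0.019847 ⇒ P = 50.385 kPa
xᵢ = zᵢP/Pᵢˢᵃᵗ ⇒ x_C = 0.332·50.385/135.9 = 0.123

Pdew = 50.385 kPa, x_C = 0.123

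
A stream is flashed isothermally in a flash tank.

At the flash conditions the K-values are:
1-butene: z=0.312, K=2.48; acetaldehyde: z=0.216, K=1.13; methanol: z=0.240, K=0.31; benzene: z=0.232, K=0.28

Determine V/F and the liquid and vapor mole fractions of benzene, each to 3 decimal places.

V/F = 0.195, x_benzene = 0.270, y_benzene = 0.076

Rachford–Rice: g(V/F) = Σ zᵢ(Kᵢ−1)/(1+V/F(Kᵢ−1)) = 0.
Feasibility: ΣzᵢKᵢ = 1.157, Σzᵢ/Kᵢ = 1.920 — both > 1, two phases present.
Iterate (Newton) starting at V/F = 0.5:
  V/F = 0.500: g = -0.2221, g' = -0.789 → V/F = 0.218
  V/F = 0.218: g = -0.0170, g' = -0.721 → V/F = 0.195
Converged at V/F = 0.195.
Compositions from xᵢ = zᵢ/(1+V/F(Kᵢ−1)), yᵢ = Kᵢxᵢ:
  1-butene: x = 0.242, y = 0.600
  acetaldehyde: x = 0.211, y = 0.238
  methanol: x = 0.277, y = 0.086
  benzene: x = 0.270, y = 0.076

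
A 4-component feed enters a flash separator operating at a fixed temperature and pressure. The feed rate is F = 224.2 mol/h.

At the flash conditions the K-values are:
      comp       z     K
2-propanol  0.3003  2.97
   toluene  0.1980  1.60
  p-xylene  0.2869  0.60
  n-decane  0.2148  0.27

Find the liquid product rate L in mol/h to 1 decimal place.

L = 112.4 mol/h

Rachford–Rice: g(ψ) = Σ zᵢ(Kᵢ−1)/(1+ψ(Kᵢ−1)) = 0.
g(0) = ΣzᵢKᵢ − 1 = 0.4388 and g(1) = 1 − Σzᵢ/Kᵢ = -0.4986, so a root lies in (0, 1).
Iterate (Newton) starting at ψ = 0.5:
  ψ = 0.5000: g = -0.00097, g' = -0.6936 → ψ = 0.4986
Converged at ψ = 0.4986.
Then V = ψ·F = 0.4986·224.2 = 111.8 mol/h and L = F − V = 112.4 mol/h.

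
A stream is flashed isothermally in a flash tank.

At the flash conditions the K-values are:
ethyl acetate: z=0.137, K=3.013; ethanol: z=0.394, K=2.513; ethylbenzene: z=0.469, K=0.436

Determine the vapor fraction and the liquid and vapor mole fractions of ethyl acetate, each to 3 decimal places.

ψ = 0.653, x_ethyl acetate = 0.059, y_ethyl acetate = 0.178

Let ψ = V/F and solve Σ zᵢ(Kᵢ−1)/(1+ψ(Kᵢ−1)) = 0.
Feasibility: ΣzᵢKᵢ = 1.607, Σzᵢ/Kᵢ = 1.278 — both > 1, two phases present.
Newton–Raphson from ψ = 0.5:
  ψ = 0.500: g = 0.1084, g' = -0.720 → ψ = 0.651
  ψ = 0.651: g = 0.0019, g' = -0.705 → ψ = 0.653
Converged at ψ = 0.653.
Compositions from xᵢ = zᵢ/(1+ψ(Kᵢ−1)), yᵢ = Kᵢxᵢ:
  ethyl acetate: x = 0.059, y = 0.178
  ethanol: x = 0.198, y = 0.498
  ethylbenzene: x = 0.743, y = 0.324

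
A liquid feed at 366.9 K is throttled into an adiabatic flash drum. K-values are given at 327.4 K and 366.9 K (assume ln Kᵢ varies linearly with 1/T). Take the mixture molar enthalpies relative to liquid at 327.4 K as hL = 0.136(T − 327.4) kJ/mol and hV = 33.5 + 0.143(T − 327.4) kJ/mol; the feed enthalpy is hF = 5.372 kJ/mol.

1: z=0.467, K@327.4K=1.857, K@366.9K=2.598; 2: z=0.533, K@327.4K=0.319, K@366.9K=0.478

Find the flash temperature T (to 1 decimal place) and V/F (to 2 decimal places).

Adiabatic flash: solve Rachford–Rice at each trial T, then check hF = ψ·hV(T) + (1−ψ)·hL(T).
  T = 327.4 K: K = (1.857, 0.319), RR gives ψ = 0.064, H_out = 2.138 kJ/mol
  T = 366.9 K: K = (2.598, 0.478), RR gives ψ = 0.561, H_out = 24.324 kJ/mol
  T = 347.1 K: K = (2.217, 0.395), RR gives ψ = 0.334, H_out = 13.899 kJ/mol
  T = 337.2 K: K = (2.033, 0.356), RR gives ψ = 0.209, H_out = 8.350 kJ/mol
  T = 332.3 K: K = (1.944, 0.337), RR gives ψ = 0.140, H_out = 5.367 kJ/mol
  T = 334.8 K: K = (1.990, 0.347), RR gives ψ = 0.176, H_out = 6.915 kJ/mol
  T = 333.6 K: K = (1.968, 0.342), RR gives ψ = 0.159, H_out = 6.179 kJ/mol
Linear interpolation between T = 332.3 (H_out = 5.367) and T = 333.6 (H_out = 6.179) on hF = 5.372 gives T ≈ 332.3 K, at which ψ = 0.14.

T = 332.3 K, V/F = 0.14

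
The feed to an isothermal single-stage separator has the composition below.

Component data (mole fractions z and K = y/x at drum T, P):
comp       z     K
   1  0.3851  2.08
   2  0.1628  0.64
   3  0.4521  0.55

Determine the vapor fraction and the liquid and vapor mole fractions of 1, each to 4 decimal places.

ψ = 0.3330, x_1 = 0.2832, y_1 = 0.5891

Material balance + equilibrium reduce to Σ zᵢ(Kᵢ−1)/(1+ψ(Kᵢ−1)) = 0.
g(0) = ΣzᵢKᵢ − 1 = 0.1539 and g(1) = 1 − Σzᵢ/Kᵢ = -0.2615, so a root lies in (0, 1).
Newton–Raphson from ψ = 0.5:
  ψ = 0.5000: g = -0.06391, g' = -0.3732 → ψ = 0.3287
  ψ = 0.3287: g = 0.00169, g' = -0.3979 → ψ = 0.3330
Converged at ψ = 0.3330.
Compositions from xᵢ = zᵢ/(1+ψ(Kᵢ−1)), yᵢ = Kᵢxᵢ:
  1: x = 0.2832, y = 0.5891
  2: x = 0.1850, y = 0.1184
  3: x = 0.5318, y = 0.2925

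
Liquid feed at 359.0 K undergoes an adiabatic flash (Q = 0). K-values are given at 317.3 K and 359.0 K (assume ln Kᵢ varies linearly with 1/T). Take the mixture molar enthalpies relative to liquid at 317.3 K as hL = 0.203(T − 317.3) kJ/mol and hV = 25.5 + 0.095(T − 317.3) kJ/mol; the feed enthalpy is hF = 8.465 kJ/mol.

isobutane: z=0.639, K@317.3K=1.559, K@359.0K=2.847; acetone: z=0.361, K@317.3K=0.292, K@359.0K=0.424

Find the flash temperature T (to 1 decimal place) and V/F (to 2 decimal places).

Adiabatic flash: solve Rachford–Rice at each trial T, then check hF = ψ·hV(T) + (1−ψ)·hL(T).
  T = 317.3 K: K = (1.559, 0.292), RR gives ψ = 0.257, H_out = 6.547 kJ/mol
  T = 359.0 K: K = (2.847, 0.424), RR gives ψ = 0.914, H_out = 27.654 kJ/mol
  T = 338.1 K: K = (2.145, 0.356), RR gives ψ = 0.677, H_out = 19.954 kJ/mol
  T = 327.7 K: K = (1.838, 0.323), RR gives ψ = 0.513, H_out = 14.627 kJ/mol
  T = 322.5 K: K = (1.695, 0.308), RR gives ψ = 0.403, H_out = 11.113 kJ/mol
  T = 319.9 K: K = (1.626, 0.300), RR gives ψ = 0.336, H_out = 8.999 kJ/mol
  T = 318.6 K: K = (1.592, 0.296), RR gives ψ = 0.298, H_out = 7.822 kJ/mol
Linear interpolation between T = 318.6 (H_out = 7.822) and T = 319.9 (H_out = 8.999) on hF = 8.465 gives T ≈ 319.3 K, at which ψ = 0.32.

T = 319.3 K, V/F = 0.32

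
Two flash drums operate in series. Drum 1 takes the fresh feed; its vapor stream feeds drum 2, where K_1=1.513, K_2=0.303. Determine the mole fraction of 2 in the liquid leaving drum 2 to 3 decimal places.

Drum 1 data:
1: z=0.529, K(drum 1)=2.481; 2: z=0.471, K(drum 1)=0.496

Drum 1:
Material balance + equilibrium reduce to Σ zᵢ(Kᵢ−1)/(1+ψ₁(Kᵢ−1)) = 0.
Feasibility: ΣzᵢKᵢ = 1.546, Σzᵢ/Kᵢ = 1.163 — both > 1, two phases present.
Newton iteration, ψ₁⁰ = 0.54:
  ψ₁ = 0.540: g = 0.1092, g' = -0.584 → ψ₁ = 0.727
  ψ₁ = 0.727: g = 0.0026, g' = -0.567 → ψ₁ = 0.732
Converged at ψ₁ = 0.732.
Drum-1 compositions:
  1: x = 0.254, y = 0.630
  2: x = 0.746, y = 0.370
Drum-2 feed = drum-1 vapor: z₂ = (0.6299, 0.3701).
Drum 2:
Let ψ₂ = V/F and solve Σ zᵢ(Kᵢ−1)/(1+ψ₂(Kᵢ−1)) = 0.
Feasibility: ΣzᵢKᵢ = 1.065, Σzᵢ/Kᵢ = 1.638 — both > 1, two phases present.
Newton iteration, ψ₂⁰ = 0.65:
  ψ₂ = 0.650: g = -0.2292, g' = -0.694 → ψ₂ = 0.320
  ψ₂ = 0.320: g = -0.0543, g' = -0.420 → ψ₂ = 0.191
  ψ₂ = 0.191: g = -0.0030, g' = -0.377 → ψ₂ = 0.182
Converged at ψ₂ = 0.182.
  1: x = 0.576, y = 0.872
  2: x = 0.424, y = 0.128

x_2 (drum 2) = 0.424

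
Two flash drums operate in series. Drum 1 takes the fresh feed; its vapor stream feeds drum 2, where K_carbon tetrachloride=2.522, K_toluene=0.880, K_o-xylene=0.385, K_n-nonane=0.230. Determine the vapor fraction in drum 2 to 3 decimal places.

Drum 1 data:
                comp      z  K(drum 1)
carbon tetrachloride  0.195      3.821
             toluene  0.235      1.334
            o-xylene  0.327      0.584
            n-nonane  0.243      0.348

V/F (drum 2) = 0.453

Drum 1:
Rachford–Rice: g(ψ₁) = Σ zᵢ(Kᵢ−1)/(1+ψ₁(Kᵢ−1)) = 0.
g(0) = ΣzᵢKᵢ − 1 = 0.334 and g(1) = 1 − Σzᵢ/Kᵢ = -0.485, so a root lies in (0, 1).
Iterate (Newton) starting at ψ₁ = 0.47:
  ψ₁ = 0.470: g = -0.0932, g' = -0.609 → ψ₁ = 0.317
  ψ₁ = 0.317: g = 0.0050, g' = -0.693 → ψ₁ = 0.324
Converged at ψ₁ = 0.324.
Drum-1 compositions:
  carbon tetrachloride: x = 0.102, y = 0.389
  toluene: x = 0.212, y = 0.283
  o-xylene: x = 0.378, y = 0.221
  n-nonane: x = 0.308, y = 0.107
Drum-2 feed = drum-1 vapor: z₂ = (0.3892, 0.2829, 0.2207, 0.1072).
Drum 2:
Material balance + equilibrium reduce to Σ zᵢ(Kᵢ−1)/(1+ψ₂(Kᵢ−1)) = 0.
g(0) = ΣzᵢKᵢ − 1 = 0.340 and g(1) = 1 − Σzᵢ/Kᵢ = -0.515, so a root lies in (0, 1).
Newton–Raphson from ψ₂ = 0.34:
  ψ₂ = 0.340: g = 0.0714, g' = -0.646 → ψ₂ = 0.451
  ψ₂ = 0.451: g = 0.0012, g' = -0.631 → ψ₂ = 0.453
Converged at ψ₂ = 0.453.
  carbon tetrachloride: x = 0.230, y = 0.581
  toluene: x = 0.299, y = 0.263
  o-xylene: x = 0.306, y = 0.118
  n-nonane: x = 0.165, y = 0.038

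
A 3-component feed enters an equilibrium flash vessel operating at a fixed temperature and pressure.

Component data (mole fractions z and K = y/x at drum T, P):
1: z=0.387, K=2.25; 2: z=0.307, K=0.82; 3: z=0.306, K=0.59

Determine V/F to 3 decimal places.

V/F = 0.766

Newton–Raphson from V/F = 0.5:
  V/F = 0.500: g = 0.0792, g' = -0.322 → V/F = 0.746
  V/F = 0.746: g = 0.0059, g' = -0.282 → V/F = 0.766
Converged at V/F = 0.766.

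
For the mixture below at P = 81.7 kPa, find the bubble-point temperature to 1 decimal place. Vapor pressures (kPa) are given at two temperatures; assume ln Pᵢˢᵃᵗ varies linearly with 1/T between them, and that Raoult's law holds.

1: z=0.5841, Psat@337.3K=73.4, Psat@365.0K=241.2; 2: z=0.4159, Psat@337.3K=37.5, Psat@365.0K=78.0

Bubble-point temperature: ΣzᵢPᵢˢᵃᵗ(T) = P. Interpolate ln Pᵢˢᵃᵗ = aᵢ + bᵢ/T.
  T = 337.3 K: ΣzᵢPᵢˢᵃᵗ = 58.47 kPa
  T = 365.0 K: ΣzᵢPᵢˢᵃᵗ = 173.33 kPa
  T = 351.1 K: ΣzᵢPᵢˢᵃᵗ = 102.18 kPa
  T = 344.2 K: ΣzᵢPᵢˢᵃᵗ = 77.63 kPa
  T = 347.6 K: ΣzᵢPᵢˢᵃᵗ = 88.98 kPa
  T = 345.9 K: ΣzᵢPᵢˢᵃᵗ = 83.13 kPa
Interpolating between 344.2 K and 345.9 K gives T ≈ 345.5 K.

T = 345.5 K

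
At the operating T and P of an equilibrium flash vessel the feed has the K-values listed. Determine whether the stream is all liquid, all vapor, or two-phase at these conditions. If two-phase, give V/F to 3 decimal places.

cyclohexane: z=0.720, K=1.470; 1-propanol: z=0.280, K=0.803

ΣzᵢKᵢ = 1.283; Σzᵢ/Kᵢ = 0.838.
Since Σzᵢ/Kᵢ < 1 the mixture is above its dew point — single vapor phase.

all vapor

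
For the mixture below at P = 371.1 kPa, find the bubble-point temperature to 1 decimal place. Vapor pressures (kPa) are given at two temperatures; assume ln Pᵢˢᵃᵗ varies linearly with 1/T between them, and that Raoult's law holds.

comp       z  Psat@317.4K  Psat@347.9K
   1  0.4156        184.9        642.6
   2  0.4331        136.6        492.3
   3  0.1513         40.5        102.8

Bubble-point temperature: ΣzᵢPᵢˢᵃᵗ(T) = P. Interpolate ln Pᵢˢᵃᵗ = aᵢ + bᵢ/T.
  T = 317.4 K: ΣzᵢPᵢˢᵃᵗ = 142.13 kPa
  T = 347.9 K: ΣzᵢPᵢˢᵃᵗ = 495.83 kPa
  T = 332.6 K: ΣzᵢPᵢˢᵃᵗ = 272.48 kPa
  T = 340.2 K: ΣzᵢPᵢˢᵃᵗ = 369.29 kPa
  T = 344.0 K: ΣzᵢPᵢˢᵃᵗ = 427.78 kPa
  T = 342.1 K: ΣzᵢPᵢˢᵃᵗ = 397.62 kPa
Interpolating between 340.2 K and 342.1 K gives T ≈ 340.3 K.

T = 340.3 K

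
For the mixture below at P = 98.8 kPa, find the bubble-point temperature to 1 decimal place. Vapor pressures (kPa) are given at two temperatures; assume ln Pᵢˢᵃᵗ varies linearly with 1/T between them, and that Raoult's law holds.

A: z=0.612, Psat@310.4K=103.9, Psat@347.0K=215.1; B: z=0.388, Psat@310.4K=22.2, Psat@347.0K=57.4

T = 324.6 K

Bubble-point temperature: ΣzᵢPᵢˢᵃᵗ(T) = P. Interpolate ln Pᵢˢᵃᵗ = aᵢ + bᵢ/T.
  T = 310.4 K: ΣzᵢPᵢˢᵃᵗ = 72.20 kPa
  T = 347.0 K: ΣzᵢPᵢˢᵃᵗ = 153.91 kPa
  T = 328.7 K: ΣzᵢPᵢˢᵃᵗ = 107.58 kPa
  T = 319.5 K: ΣzᵢPᵢˢᵃᵗ = 88.53 kPa
  T = 324.1 K: ΣzᵢPᵢˢᵃᵗ = 97.72 kPa
  T = 326.4 K: ΣzᵢPᵢˢᵃᵗ = 102.57 kPa
Interpolating between 324.1 K and 326.4 K gives T ≈ 324.6 K.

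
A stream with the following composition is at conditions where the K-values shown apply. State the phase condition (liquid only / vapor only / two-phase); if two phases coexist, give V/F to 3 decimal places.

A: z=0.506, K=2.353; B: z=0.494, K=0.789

vapor only

ΣzᵢKᵢ = 1.580; Σzᵢ/Kᵢ = 0.841.
Since Σzᵢ/Kᵢ < 1 the mixture is above its dew point — single vapor phase.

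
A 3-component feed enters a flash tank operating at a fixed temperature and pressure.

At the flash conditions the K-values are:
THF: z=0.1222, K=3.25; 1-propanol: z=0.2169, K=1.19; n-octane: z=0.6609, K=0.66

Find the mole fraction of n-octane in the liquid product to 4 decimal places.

x_n-octane = 0.7016

Material balance + equilibrium reduce to Σ zᵢ(Kᵢ−1)/(1+V/F(Kᵢ−1)) = 0.
g(0) = ΣzᵢKᵢ − 1 = 0.0915 and g(1) = 1 − Σzᵢ/Kᵢ = -0.2212, so a root lies in (0, 1).
Newton iteration, V/F⁰ = 0.66:
  V/F = 0.6600: g = -0.14246, g' = -0.2334 → V/F = 0.0496
  V/F = 0.0496: g = 0.05963, g' = -0.5875 → V/F = 0.1511
  V/F = 0.1511: g = 0.00839, g' = -0.4369 → V/F = 0.1703
  V/F = 0.1703: g = 0.00020, g' = -0.4168 → V/F = 0.1707
Converged at V/F = 0.1707.
Compositions from xᵢ = zᵢ/(1+V/F(Kᵢ−1)), yᵢ = Kᵢxᵢ:
  THF: x = 0.0883, y = 0.2869
  1-propanol: x = 0.2101, y = 0.2500
  n-octane: x = 0.7016, y = 0.4631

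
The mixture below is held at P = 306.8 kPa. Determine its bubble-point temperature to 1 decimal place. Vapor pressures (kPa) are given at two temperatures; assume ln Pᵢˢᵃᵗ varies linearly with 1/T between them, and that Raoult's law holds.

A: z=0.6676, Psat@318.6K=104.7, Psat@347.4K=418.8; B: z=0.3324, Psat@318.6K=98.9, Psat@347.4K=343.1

Bubble-point temperature: ΣzᵢPᵢˢᵃᵗ(T) = P. Interpolate ln Pᵢˢᵃᵗ = aᵢ + bᵢ/T.
  T = 318.6 K: ΣzᵢPᵢˢᵃᵗ = 102.77 kPa
  T = 347.4 K: ΣzᵢPᵢˢᵃᵗ = 393.64 kPa
  T = 333.0 K: ΣzᵢPᵢˢᵃᵗ = 206.95 kPa
  T = 340.2 K: ΣzᵢPᵢˢᵃᵗ = 287.33 kPa
  T = 343.8 K: ΣzᵢPᵢˢᵃᵗ = 336.85 kPa
  T = 342.0 K: ΣzᵢPᵢˢᵃᵗ = 311.24 kPa
Interpolating between 340.2 K and 342.0 K gives T ≈ 341.7 K.

T = 341.7 K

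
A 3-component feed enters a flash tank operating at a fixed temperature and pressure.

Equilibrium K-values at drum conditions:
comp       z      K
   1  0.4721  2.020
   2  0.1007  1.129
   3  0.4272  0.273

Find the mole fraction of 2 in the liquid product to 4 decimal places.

Newton iteration, ψ⁰ = 0.5:
  ψ = 0.5000: g = -0.15684, g' = -0.7742 → ψ = 0.2974
  ψ = 0.2974: g = -0.01429, g' = -0.6582 → ψ = 0.2757
  ψ = 0.2757: g = -0.00005, g' = -0.6540 → ψ = 0.2756
Converged at ψ = 0.2756.
Compositions from xᵢ = zᵢ/(1+ψ(Kᵢ−1)), yᵢ = Kᵢxᵢ:
  1: x = 0.3685, y = 0.7444
  2: x = 0.0972, y = 0.1098
  3: x = 0.5343, y = 0.1459

x_2 = 0.0972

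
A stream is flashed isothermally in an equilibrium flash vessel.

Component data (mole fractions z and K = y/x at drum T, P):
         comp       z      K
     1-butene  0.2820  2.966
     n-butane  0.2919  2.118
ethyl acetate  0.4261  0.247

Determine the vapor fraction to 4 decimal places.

Material balance + equilibrium reduce to Σ zᵢ(Kᵢ−1)/(1+ψ(Kᵢ−1)) = 0.
Check two-phase: ΣzᵢKᵢ = 1.5599 > 1 and Σzᵢ/Kᵢ = 1.9580 > 1, so g(0) = 0.5599 > 0 and g(1) = -0.9580 < 0.
Newton–Raphson from ψ = 0.5:
  ψ = 0.5000: g = -0.02569, g' = -1.0488 → ψ = 0.4755
  ψ = 0.4755: g = -0.00020, g' = -1.0330 → ψ = 0.4753
Converged at ψ = 0.4753.

ψ = 0.4753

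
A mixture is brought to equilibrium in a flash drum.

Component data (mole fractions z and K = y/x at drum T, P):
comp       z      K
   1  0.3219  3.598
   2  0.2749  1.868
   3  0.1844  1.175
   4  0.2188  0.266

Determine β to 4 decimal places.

β = 0.8492

Rachford–Rice: g(β) = Σ zᵢ(Kᵢ−1)/(1+β(Kᵢ−1)) = 0.
Check two-phase: ΣzᵢKᵢ = 1.9466 > 1 and Σzᵢ/Kᵢ = 1.2161 > 1, so g(0) = 0.9466 > 0 and g(1) = -0.2161 < 0.
Newton iteration, β⁰ = 0.5:
  β = 0.5000: g = 0.30612, g' = -0.8108 → β = 0.8776
  β = 0.8776: g = -0.03291, g' = -1.2038 → β = 0.8502
  β = 0.8502: g = -0.00121, g' = -1.1180 → β = 0.8492
Converged at β = 0.8492.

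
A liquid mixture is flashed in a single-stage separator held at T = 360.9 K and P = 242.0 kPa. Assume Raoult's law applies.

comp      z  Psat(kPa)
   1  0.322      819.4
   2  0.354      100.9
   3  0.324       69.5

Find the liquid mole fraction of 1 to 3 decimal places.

x_1 = 0.213

Raoult's law: Kᵢ = Pᵢˢᵃᵗ/P = Pᵢˢᵃᵗ/242.0.
  K_1 = 819.4/242.0 = 3.38595, K_2 = 100.9/242.0 = 0.41694, K_3 = 69.5/242.0 = 0.28719
Let β = V/F and solve Σ zᵢ(Kᵢ−1)/(1+β(Kᵢ−1)) = 0.
Check two-phase: ΣzᵢKᵢ = 1.331 > 1 and Σzᵢ/Kᵢ = 2.072 > 1, so g(0) = 0.331 > 0 and g(1) = -1.072 < 0.
Newton iteration, β⁰ = 0.59:
  β = 0.590: g = -0.3941, g' = -1.086 → β = 0.227
  β = 0.227: g = -0.0152, g' = -1.165 → β = 0.214
Converged at β = 0.214.
Compositions from xᵢ = zᵢ/(1+β(Kᵢ−1)), yᵢ = Kᵢxᵢ:
  1: x = 0.213, y = 0.722
  2: x = 0.405, y = 0.169
  3: x = 0.382, y = 0.110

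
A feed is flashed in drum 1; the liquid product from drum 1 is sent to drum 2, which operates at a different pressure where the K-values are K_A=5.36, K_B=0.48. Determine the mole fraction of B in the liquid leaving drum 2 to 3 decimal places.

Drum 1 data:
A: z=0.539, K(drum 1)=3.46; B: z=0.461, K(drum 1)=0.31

Drum 1:
Newton iteration, ψ₁⁰ = 0.5:
  ψ₁ = 0.500: g = 0.1090, g' = -1.168 → ψ₁ = 0.593
  ψ₁ = 0.593: g = 0.0005, g' = -1.168 → ψ₁ = 0.594
Converged at ψ₁ = 0.594.
Drum-1 compositions:
  A: x = 0.219, y = 0.758
  B: x = 0.781, y = 0.242
Drum-2 feed = drum-1 liquid: z₂ = (0.2190, 0.7810).
Drum 2:
Binary case is linear: z₁(K₁−1)(1+ψ₂(K₂−1)) + z₂(K₂−1)(1+ψ₂(K₁−1)) = 0
⇒ ψ₂ = [z₁(K₁−1)+z₂(K₂−1)] / [−(K₁−1)(K₂−1)] = 0.5490/2.2672 = 0.242
  A: x = 0.107, y = 0.571
  B: x = 0.893, y = 0.429

x_B (drum 2) = 0.893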